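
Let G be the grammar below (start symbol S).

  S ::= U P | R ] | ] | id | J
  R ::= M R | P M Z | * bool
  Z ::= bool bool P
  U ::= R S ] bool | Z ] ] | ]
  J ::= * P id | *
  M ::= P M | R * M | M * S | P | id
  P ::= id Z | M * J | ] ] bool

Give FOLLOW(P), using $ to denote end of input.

{ $, *, ], bool, id }

In S ::= U P: P is at the end, add FOLLOW(S) = { $, *, ], bool, id }.
In R ::= P M Z: add FIRST(M Z) = { *, ], id }.
In Z ::= bool bool P: P is at the end, add FOLLOW(Z) = { $, *, ], bool, id }.
In J ::= * P id: add FIRST(id) = { id }.
In M ::= P M: add FIRST(M) = { *, ], id }.
In M ::= P: P is at the end, add FOLLOW(M) = { *, ], bool, id }.
Union: FOLLOW(P) = { $, *, ], bool, id }.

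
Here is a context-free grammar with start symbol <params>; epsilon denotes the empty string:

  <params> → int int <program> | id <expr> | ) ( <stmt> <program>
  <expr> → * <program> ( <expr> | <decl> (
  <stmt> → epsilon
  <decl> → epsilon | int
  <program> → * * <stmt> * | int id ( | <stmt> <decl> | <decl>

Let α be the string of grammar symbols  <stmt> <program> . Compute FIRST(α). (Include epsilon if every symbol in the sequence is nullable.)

Add FIRST(<stmt>)\{epsilon} = {  }; <stmt> is nullable, continue.
Add FIRST(<program>)\{epsilon} = { *, int }; <program> is nullable, continue.
Every symbol is nullable, so include epsilon.

{ *, int, epsilon }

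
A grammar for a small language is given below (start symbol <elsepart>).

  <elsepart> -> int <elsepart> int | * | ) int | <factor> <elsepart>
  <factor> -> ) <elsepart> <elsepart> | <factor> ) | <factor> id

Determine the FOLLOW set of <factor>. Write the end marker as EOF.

{ ), *, id, int }

In <elsepart> -> <factor> <elsepart>: add FIRST(<elsepart>) = { ), *, int }.
In <factor> -> <factor> ): add FIRST()) = { ) }.
In <factor> -> <factor> id: add FIRST(id) = { id }.
Union: FOLLOW(<factor>) = { ), *, id, int }.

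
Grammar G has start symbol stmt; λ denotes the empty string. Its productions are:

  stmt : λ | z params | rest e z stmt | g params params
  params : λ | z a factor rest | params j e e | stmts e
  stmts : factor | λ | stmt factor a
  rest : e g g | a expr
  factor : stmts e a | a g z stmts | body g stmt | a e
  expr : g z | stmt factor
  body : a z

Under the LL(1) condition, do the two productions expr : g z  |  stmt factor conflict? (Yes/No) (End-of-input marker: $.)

Yes

FIRST(g z) = { g } and FIRST(stmt factor) = { a, e, g, z }.
Both contain g, so the two alternatives are not disjoint — LL(1) conflict.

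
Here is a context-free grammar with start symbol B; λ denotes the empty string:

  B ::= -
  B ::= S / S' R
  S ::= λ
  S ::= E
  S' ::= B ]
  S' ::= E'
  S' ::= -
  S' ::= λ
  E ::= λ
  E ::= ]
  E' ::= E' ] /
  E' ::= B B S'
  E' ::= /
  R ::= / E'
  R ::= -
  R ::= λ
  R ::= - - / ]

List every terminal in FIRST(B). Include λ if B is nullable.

{ -, /, ] }

B ::= - contributes {-}.
From B ::= S / S' R: S nullable, take FIRST(S) ∪ {/} = { /, ] }.
Union: FIRST(B) = { -, /, ] }.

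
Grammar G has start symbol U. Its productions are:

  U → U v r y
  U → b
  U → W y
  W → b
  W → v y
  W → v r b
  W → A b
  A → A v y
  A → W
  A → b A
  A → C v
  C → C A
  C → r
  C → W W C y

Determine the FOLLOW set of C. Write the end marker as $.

In A → C v: add FIRST(v) = { v }.
In C → C A: add FIRST(A) = { b, r, v }.
In C → W W C y: add FIRST(y) = { y }.
Union: FOLLOW(C) = { b, r, v, y }.

{ b, r, v, y }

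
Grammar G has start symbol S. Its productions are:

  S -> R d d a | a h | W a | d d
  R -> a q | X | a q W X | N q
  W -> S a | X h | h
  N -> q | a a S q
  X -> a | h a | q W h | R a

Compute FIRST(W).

{ a, d, h, q }

From W -> S a: add FIRST(S) = { a, d, h, q }.
From W -> X h: add FIRST(X) = { a, h, q }.
W -> h contributes {h}.
Union: FIRST(W) = { a, d, h, q }.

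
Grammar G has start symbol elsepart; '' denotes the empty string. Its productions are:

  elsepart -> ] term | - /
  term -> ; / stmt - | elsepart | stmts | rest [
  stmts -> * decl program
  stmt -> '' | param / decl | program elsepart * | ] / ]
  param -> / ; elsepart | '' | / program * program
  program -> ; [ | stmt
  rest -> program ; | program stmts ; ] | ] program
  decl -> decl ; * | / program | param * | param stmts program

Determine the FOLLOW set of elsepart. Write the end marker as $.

{ $, *, / }

elsepart is the start symbol, so $ ∈ FOLLOW(elsepart).
In term -> elsepart: elsepart is at the end, add FOLLOW(term) = { $, *, / }.
In stmt -> program elsepart *: add FIRST(*) = { * }.
In param -> / ; elsepart: elsepart is at the end, add FOLLOW(param) = { *, / }.
Union: FOLLOW(elsepart) = { $, *, / }.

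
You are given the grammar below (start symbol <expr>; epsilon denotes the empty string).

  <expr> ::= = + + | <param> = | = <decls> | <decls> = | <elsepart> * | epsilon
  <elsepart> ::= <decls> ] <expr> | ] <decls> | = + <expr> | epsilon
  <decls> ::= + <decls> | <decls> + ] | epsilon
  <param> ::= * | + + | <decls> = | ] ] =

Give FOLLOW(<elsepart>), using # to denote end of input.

{ * }

In <expr> ::= <elsepart> *: add FIRST(*) = { * }.
Union: FOLLOW(<elsepart>) = { * }.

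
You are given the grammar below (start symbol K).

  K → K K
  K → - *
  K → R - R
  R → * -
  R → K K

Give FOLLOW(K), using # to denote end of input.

K is the start symbol, so # ∈ FOLLOW(K).
In K → K K: add FIRST(K) = { *, - }.
In K → K K: K is at the end, add FOLLOW(K) = { #, *, - }.
In R → K K: add FIRST(K) = { *, - }.
In R → K K: K is at the end, add FOLLOW(R) = { #, *, - }.
Union: FOLLOW(K) = { #, *, - }.

{ #, *, - }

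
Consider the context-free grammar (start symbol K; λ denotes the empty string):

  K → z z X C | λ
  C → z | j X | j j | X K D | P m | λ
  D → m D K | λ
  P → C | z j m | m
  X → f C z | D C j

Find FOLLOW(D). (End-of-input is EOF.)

In C → X K D: D is at the end, add FOLLOW(C) = { EOF, f, j, m, z }.
In D → m D K: add FIRST(K)\{λ} = { z }.
  Since K is nullable, also add FOLLOW(D) = { EOF, f, j, m, z }.
In X → D C j: add FIRST(C j) = { f, j, m, z }.
Union: FOLLOW(D) = { EOF, f, j, m, z }.

{ EOF, f, j, m, z }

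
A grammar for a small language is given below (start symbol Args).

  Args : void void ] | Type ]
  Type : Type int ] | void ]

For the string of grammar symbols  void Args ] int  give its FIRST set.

{ void }

void is a terminal; add {void} and stop.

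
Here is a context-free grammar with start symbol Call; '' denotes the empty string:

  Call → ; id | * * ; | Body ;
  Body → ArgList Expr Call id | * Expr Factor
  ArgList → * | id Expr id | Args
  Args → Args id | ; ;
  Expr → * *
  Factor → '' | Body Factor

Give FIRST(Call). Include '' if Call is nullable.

{ *, ;, id }

Call → ; id contributes {;}.
Call → * * ; contributes {*}.
From Call → Body ;: add FIRST(Body) = { *, ;, id }.
Union: FIRST(Call) = { *, ;, id }.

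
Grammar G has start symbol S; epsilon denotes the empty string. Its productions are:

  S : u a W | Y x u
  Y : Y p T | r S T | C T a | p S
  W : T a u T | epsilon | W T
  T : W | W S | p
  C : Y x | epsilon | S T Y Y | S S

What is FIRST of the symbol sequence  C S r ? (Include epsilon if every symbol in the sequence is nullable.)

Add FIRST(C)\{epsilon} = { a, p, r, u }; C is nullable, continue.
Add FIRST(S) = { a, p, r, u }; S is not nullable, stop.

{ a, p, r, u }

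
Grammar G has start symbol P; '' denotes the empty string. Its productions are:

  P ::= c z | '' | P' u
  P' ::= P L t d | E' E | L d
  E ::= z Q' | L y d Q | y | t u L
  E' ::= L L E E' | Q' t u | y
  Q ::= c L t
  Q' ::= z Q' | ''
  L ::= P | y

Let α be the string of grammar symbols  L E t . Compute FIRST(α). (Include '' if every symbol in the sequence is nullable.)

Add FIRST(L)\{''} = { c, d, t, y, z }; L is nullable, continue.
Add FIRST(E) = { c, d, t, y, z }; E is not nullable, stop.

{ c, d, t, y, z }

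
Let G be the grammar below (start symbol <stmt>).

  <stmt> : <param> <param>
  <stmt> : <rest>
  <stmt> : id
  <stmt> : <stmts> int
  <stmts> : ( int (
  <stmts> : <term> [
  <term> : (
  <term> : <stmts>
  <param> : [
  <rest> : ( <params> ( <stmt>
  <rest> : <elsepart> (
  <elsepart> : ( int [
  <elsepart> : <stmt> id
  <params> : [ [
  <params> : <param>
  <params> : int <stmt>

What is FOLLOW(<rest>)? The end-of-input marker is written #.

{ #, (, id }

In <stmt> : <rest>: <rest> is at the end, add FOLLOW(<stmt>) = { #, (, id }.
Union: FOLLOW(<rest>) = { #, (, id }.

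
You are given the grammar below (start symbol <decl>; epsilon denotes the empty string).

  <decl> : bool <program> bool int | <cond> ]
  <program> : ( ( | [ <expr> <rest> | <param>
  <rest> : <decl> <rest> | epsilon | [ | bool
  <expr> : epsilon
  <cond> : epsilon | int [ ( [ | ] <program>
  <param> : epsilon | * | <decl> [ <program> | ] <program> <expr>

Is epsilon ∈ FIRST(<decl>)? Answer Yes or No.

No

Nullable nonterminals: <cond>, <expr>, <param>, <program>, <rest>.
No production of <decl> has an RHS whose symbols are all nullable, so <decl> is not nullable.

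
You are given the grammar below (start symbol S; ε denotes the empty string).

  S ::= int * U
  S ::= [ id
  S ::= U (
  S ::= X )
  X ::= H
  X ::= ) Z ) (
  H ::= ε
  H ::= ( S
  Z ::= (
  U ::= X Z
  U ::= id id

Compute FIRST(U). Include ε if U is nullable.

{ (, ), id }

From U ::= X Z: X nullable, take FIRST(X) ∪ FIRST(Z) = { (, ) }.
U ::= id id contributes {id}.
Union: FIRST(U) = { (, ), id }.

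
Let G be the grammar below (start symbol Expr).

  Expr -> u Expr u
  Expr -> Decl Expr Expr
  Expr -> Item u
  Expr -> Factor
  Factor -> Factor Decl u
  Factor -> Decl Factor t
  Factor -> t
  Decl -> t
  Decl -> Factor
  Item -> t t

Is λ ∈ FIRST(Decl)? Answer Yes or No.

No

No nonterminal in this grammar is nullable.
No production of Decl has an RHS whose symbols are all nullable, so Decl is not nullable.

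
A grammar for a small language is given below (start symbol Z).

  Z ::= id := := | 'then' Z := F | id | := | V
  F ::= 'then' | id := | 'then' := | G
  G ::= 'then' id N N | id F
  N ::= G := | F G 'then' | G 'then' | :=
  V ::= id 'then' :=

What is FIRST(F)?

F ::= 'then' contributes {'then'}.
F ::= id := contributes {id}.
F ::= 'then' := contributes {'then'}.
From F ::= G: add FIRST(G) = { 'then', id }.
Union: FIRST(F) = { 'then', id }.

{ 'then', id }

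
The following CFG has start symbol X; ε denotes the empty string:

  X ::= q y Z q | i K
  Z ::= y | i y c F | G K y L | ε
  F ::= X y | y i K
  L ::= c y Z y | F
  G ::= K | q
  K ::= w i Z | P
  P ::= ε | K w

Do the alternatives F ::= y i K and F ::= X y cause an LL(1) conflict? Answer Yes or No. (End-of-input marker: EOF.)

FIRST(y i K) = { y } and FIRST(X y) = { i, q }.
The FIRST sets are disjoint and neither alternative is nullable — no conflict.

No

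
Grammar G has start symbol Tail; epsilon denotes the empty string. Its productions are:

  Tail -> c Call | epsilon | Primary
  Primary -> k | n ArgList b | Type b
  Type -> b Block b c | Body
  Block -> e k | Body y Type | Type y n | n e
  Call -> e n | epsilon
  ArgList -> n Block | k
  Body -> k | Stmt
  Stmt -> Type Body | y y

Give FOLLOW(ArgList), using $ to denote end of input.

In Primary -> n ArgList b: add FIRST(b) = { b }.
Union: FOLLOW(ArgList) = { b }.

{ b }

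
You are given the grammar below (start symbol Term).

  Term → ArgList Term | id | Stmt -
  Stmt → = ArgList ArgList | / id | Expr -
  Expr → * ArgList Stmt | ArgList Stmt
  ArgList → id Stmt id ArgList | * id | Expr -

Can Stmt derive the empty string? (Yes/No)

No

No nonterminal in this grammar is nullable.
No production of Stmt has an RHS whose symbols are all nullable, so Stmt is not nullable.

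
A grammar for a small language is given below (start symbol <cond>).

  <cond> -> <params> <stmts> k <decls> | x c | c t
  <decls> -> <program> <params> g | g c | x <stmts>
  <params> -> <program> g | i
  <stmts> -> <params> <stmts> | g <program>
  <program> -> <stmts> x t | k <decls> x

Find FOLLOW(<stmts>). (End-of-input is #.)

{ #, k, x }

In <cond> -> <params> <stmts> k <decls>: add FIRST(k <decls>) = { k }.
In <decls> -> x <stmts>: <stmts> is at the end, add FOLLOW(<decls>) = { #, x }.
In <stmts> -> <params> <stmts>: <stmts> is at the end, add FOLLOW(<stmts>) = { #, k, x }.
In <program> -> <stmts> x t: add FIRST(x t) = { x }.
Union: FOLLOW(<stmts>) = { #, k, x }.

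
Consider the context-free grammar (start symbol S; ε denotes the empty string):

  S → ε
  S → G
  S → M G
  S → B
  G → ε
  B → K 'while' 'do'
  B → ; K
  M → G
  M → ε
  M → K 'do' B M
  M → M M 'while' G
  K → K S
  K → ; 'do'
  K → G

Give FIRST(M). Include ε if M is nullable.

From M → G: add FIRST(G) = { ε } (including ε since G is nullable).
M → ε contributes ε.
From M → K 'do' B M: K nullable, take FIRST(K) ∪ {'do'} = { 'do', 'while', ; }.
From M → M M 'while' G: M, M nullable, take FIRST(M) ∪ FIRST(M) ∪ {'while'} = { 'do', 'while', ; }.
Union: FIRST(M) = { 'do', 'while', ;, ε }.

{ 'do', 'while', ;, ε }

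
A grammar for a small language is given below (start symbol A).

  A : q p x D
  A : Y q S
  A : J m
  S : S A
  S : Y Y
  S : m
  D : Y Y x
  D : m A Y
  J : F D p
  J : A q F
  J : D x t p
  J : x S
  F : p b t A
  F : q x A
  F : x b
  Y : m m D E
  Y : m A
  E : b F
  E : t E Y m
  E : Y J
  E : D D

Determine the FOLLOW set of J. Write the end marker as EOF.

{ EOF, b, m, p, q, t, x }

In A : J m: add FIRST(m) = { m }.
In E : Y J: J is at the end, add FOLLOW(E) = { EOF, b, m, p, q, t, x }.
Union: FOLLOW(J) = { EOF, b, m, p, q, t, x }.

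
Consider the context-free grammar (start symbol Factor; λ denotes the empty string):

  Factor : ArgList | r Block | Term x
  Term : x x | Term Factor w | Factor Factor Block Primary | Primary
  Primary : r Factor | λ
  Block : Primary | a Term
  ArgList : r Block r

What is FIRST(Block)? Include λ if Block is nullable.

{ a, r, λ }

From Block : Primary: add FIRST(Primary) = { r, λ } (including λ since Primary is nullable).
Block : a Term contributes {a}.
Union: FIRST(Block) = { a, r, λ }.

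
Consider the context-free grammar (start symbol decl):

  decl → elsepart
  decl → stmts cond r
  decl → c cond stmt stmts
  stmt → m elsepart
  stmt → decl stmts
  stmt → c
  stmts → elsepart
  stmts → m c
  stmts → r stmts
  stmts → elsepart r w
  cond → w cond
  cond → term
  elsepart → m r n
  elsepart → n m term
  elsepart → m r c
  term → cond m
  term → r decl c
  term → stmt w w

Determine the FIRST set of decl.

From decl → elsepart: add FIRST(elsepart) = { m, n }.
From decl → stmts cond r: add FIRST(stmts) = { m, n, r }.
decl → c cond stmt stmts contributes {c}.
Union: FIRST(decl) = { c, m, n, r }.

{ c, m, n, r }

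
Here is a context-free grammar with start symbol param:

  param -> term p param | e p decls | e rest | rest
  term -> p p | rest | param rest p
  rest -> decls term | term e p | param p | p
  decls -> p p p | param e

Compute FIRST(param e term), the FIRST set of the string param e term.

Add FIRST(param) = { e, p }; param is not nullable, stop.

{ e, p }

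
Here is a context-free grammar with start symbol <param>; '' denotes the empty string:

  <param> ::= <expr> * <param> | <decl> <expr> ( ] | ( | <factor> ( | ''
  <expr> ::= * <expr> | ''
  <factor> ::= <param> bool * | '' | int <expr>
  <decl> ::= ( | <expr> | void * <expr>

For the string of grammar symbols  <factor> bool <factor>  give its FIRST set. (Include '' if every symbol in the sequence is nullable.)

Add FIRST(<factor>)\{''} = { (, *, bool, int, void }; <factor> is nullable, continue.
bool is a terminal; add {bool} and stop.

{ (, *, bool, int, void }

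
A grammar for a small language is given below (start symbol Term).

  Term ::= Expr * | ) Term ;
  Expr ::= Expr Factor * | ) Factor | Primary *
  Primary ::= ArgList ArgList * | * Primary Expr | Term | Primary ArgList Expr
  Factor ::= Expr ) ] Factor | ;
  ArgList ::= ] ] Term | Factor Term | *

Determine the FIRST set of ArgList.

ArgList ::= ] ] Term contributes {]}.
From ArgList ::= Factor Term: add FIRST(Factor) = { ), *, ;, ] }.
ArgList ::= * contributes {*}.
Union: FIRST(ArgList) = { ), *, ;, ] }.

{ ), *, ;, ] }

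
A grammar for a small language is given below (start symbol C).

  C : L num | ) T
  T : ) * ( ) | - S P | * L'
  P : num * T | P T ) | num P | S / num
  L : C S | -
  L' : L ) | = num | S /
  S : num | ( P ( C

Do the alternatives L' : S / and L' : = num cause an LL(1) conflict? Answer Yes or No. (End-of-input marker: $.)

FIRST(S /) = { (, num } and FIRST(= num) = { = }.
The FIRST sets are disjoint and neither alternative is nullable — no conflict.

No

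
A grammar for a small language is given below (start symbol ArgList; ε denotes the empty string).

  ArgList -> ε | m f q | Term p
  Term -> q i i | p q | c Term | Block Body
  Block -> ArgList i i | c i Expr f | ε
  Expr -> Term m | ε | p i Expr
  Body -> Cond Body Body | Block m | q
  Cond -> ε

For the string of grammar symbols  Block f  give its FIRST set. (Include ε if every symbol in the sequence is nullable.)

Add FIRST(Block)\{ε} = { c, i, m, p, q }; Block is nullable, continue.
f is a terminal; add {f} and stop.

{ c, f, i, m, p, q }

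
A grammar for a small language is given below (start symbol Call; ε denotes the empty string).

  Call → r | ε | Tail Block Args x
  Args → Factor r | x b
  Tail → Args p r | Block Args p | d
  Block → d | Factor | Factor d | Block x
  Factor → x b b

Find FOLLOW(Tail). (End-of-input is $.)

In Call → Tail Block Args x: add FIRST(Block Args x) = { d, x }.
Union: FOLLOW(Tail) = { d, x }.

{ d, x }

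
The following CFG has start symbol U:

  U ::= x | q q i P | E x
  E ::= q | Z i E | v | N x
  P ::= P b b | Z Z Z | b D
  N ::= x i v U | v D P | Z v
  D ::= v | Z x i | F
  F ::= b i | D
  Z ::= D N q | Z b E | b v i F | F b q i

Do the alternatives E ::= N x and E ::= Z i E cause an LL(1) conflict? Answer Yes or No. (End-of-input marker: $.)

FIRST(N x) = { b, v, x } and FIRST(Z i E) = { b, v }.
Both contain b, so the two alternatives are not disjoint — LL(1) conflict.

Yes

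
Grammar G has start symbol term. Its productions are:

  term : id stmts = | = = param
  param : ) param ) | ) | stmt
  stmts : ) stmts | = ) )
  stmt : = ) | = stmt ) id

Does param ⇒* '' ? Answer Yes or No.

No nonterminal in this grammar is nullable.
No production of param has an RHS whose symbols are all nullable, so param is not nullable.

No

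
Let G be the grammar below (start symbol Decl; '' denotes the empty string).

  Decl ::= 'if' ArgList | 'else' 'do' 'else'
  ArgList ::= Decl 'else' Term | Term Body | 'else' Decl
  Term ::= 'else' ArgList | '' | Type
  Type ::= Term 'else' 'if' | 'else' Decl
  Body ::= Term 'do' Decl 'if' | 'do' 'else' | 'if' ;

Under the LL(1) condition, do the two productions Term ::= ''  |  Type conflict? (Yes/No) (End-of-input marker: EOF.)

Yes

FIRST('') = { '' } and FIRST(Type) = { 'else' }.
The first alternative is nullable and FOLLOW(Term) = { EOF, 'do', 'else', 'if' } shares 'else' with FIRST of the second — conflict.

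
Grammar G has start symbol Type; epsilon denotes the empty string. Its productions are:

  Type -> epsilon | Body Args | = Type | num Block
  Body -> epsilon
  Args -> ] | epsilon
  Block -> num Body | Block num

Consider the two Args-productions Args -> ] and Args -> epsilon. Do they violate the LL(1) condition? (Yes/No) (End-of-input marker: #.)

FIRST(]) = { ] } and FIRST(epsilon) = { epsilon }.
The second is nullable but FOLLOW(Args) = { # } is disjoint from FIRST of the first.

No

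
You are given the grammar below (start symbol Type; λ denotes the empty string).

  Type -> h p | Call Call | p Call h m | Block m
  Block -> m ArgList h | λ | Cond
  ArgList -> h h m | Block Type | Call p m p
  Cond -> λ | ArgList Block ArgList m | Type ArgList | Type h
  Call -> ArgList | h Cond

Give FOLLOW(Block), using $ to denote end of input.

In Type -> Block m: add FIRST(m) = { m }.
In ArgList -> Block Type: add FIRST(Type) = { h, m, p }.
In Cond -> ArgList Block ArgList m: add FIRST(ArgList m) = { h, m, p }.
Union: FOLLOW(Block) = { h, m, p }.

{ h, m, p }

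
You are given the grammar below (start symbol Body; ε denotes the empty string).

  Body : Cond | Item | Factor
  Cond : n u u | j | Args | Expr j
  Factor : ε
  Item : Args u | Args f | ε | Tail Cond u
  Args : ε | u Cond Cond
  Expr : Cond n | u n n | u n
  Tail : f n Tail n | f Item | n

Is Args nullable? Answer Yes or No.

Args has an ε-production, so Args ⇒ ε.

Yes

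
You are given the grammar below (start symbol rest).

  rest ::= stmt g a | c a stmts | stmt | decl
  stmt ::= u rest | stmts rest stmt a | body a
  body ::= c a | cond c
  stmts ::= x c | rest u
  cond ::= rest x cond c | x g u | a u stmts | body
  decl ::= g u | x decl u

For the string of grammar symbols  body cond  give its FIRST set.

{ a, c, g, u, x }

Add FIRST(body) = { a, c, g, u, x }; body is not nullable, stop.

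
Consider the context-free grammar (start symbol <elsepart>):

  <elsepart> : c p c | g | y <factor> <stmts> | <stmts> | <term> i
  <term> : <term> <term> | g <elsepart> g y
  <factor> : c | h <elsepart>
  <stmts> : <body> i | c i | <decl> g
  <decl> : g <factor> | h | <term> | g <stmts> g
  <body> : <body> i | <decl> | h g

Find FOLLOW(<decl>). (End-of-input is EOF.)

{ g, i }

In <stmts> : <decl> g: add FIRST(g) = { g }.
In <body> : <decl>: <decl> is at the end, add FOLLOW(<body>) = { i }.
Union: FOLLOW(<decl>) = { g, i }.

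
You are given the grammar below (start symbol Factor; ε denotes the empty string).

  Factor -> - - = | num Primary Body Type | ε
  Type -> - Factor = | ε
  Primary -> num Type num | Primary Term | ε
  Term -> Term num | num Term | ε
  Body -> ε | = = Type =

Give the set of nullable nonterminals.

{ Body, Factor, Primary, Term, Type }

Directly nullable (have an ε-production): Factor, Type, Primary, Term, Body.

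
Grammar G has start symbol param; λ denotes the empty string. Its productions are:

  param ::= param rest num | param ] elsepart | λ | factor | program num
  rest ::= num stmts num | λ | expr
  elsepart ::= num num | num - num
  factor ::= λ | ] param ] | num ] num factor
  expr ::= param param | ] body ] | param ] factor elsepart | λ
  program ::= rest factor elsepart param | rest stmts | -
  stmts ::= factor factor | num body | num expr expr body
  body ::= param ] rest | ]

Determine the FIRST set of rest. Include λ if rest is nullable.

{ -, ], num, λ }

rest ::= num stmts num contributes {num}.
rest ::= λ contributes λ.
From rest ::= expr: add FIRST(expr) = { -, ], num, λ } (including λ since expr is nullable).
Union: FIRST(rest) = { -, ], num, λ }.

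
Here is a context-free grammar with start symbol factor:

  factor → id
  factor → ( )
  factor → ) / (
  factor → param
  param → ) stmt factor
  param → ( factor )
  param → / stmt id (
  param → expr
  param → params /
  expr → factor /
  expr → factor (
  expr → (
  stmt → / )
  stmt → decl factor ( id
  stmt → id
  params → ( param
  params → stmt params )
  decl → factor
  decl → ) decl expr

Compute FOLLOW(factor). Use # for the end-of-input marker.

{ #, (, ), /, id }

factor is the start symbol, so # ∈ FOLLOW(factor).
In param → ) stmt factor: factor is at the end, add FOLLOW(param) = { #, (, ), /, id }.
In param → ( factor ): add FIRST()) = { ) }.
In expr → factor /: add FIRST(/) = { / }.
In expr → factor (: add FIRST(() = { ( }.
In stmt → decl factor ( id: add FIRST(( id) = { ( }.
In decl → factor: factor is at the end, add FOLLOW(decl) = { (, ), /, id }.
Union: FOLLOW(factor) = { #, (, ), /, id }.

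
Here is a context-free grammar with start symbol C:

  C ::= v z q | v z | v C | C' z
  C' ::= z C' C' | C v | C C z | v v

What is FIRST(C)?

C ::= v z q contributes {v}.
C ::= v z contributes {v}.
C ::= v C contributes {v}.
From C ::= C' z: add FIRST(C') = { v, z }.
Union: FIRST(C) = { v, z }.

{ v, z }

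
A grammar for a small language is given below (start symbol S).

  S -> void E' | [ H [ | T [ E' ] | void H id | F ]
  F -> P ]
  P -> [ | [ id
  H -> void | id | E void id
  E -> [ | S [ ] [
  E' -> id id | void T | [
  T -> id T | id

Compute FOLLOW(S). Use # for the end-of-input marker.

S is the start symbol, so # ∈ FOLLOW(S).
In E -> S [ ] [: add FIRST([ ] [) = { [ }.
Union: FOLLOW(S) = { #, [ }.

{ #, [ }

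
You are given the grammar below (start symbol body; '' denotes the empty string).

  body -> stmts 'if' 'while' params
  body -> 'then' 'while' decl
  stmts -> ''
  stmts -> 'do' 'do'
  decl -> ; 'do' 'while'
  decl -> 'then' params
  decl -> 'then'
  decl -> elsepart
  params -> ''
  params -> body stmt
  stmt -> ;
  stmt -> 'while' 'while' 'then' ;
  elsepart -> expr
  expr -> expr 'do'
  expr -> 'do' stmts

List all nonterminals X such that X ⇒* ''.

Directly nullable (have an ''-production): stmts, params.
No other nonterminal has a production whose RHS symbols are all nullable.

{ params, stmts }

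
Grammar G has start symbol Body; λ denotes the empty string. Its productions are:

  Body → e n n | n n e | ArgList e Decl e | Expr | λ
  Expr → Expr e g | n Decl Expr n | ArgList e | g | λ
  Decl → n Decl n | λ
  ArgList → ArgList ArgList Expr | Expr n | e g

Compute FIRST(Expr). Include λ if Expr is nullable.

{ e, g, n, λ }

From Expr → Expr e g: Expr nullable, take FIRST(Expr) ∪ {e} = { e, g, n }.
Expr → n Decl Expr n contributes {n}.
From Expr → ArgList e: add FIRST(ArgList) = { e, g, n }.
Expr → g contributes {g}.
Expr → λ contributes λ.
Union: FIRST(Expr) = { e, g, n, λ }.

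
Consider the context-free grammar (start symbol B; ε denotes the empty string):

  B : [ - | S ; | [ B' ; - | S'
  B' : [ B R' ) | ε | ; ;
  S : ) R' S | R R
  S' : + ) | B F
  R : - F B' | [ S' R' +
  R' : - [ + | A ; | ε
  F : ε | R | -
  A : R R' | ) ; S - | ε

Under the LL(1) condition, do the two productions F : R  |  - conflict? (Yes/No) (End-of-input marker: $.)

Yes

FIRST(R) = { -, [ } and FIRST(-) = { - }.
Both contain -, so the two alternatives are not disjoint — LL(1) conflict.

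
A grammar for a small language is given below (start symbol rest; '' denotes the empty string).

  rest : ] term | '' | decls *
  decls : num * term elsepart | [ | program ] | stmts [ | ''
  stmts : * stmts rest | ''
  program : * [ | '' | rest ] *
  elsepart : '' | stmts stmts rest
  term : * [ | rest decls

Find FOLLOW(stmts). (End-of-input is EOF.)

In decls : stmts [: add FIRST([) = { [ }.
In stmts : * stmts rest: add FIRST(rest)\{''} = { *, [, ], num }.
  Since rest is nullable, also add FOLLOW(stmts) = { EOF, *, [, ], num }.
In elsepart : stmts stmts rest: add FIRST(stmts rest)\{''} = { *, [, ], num }.
  Since stmts rest is nullable, also add FOLLOW(elsepart) = { EOF, *, [, ], num }.
In elsepart : stmts stmts rest: add FIRST(rest)\{''} = { *, [, ], num }.
  Since rest is nullable, also add FOLLOW(elsepart) = { EOF, *, [, ], num }.
Union: FOLLOW(stmts) = { EOF, *, [, ], num }.

{ EOF, *, [, ], num }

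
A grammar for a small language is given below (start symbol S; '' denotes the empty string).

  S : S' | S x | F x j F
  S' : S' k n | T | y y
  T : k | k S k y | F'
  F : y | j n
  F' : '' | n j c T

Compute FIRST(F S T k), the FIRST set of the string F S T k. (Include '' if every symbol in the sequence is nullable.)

{ j, y }

Add FIRST(F) = { j, y }; F is not nullable, stop.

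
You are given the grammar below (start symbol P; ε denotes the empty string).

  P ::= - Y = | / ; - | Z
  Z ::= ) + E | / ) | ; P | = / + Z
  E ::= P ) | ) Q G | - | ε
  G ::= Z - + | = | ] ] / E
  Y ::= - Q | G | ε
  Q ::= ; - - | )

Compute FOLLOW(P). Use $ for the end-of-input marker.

P is the start symbol, so $ ∈ FOLLOW(P).
In Z ::= ; P: P is at the end, add FOLLOW(Z) = { $, ), - }.
In E ::= P ): add FIRST()) = { ) }.
Union: FOLLOW(P) = { $, ), - }.

{ $, ), - }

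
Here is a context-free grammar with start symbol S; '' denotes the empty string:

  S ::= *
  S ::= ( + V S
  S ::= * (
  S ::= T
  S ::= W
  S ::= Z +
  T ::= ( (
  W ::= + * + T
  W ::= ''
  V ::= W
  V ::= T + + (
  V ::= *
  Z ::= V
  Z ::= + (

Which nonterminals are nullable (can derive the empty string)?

Directly nullable (have an ''-production): W.
Z ::= V with every symbol nullable, so Z is nullable.
S ::= W with every symbol nullable, so S is nullable.
V ::= W with every symbol nullable, so V is nullable.
No other nonterminal has a production whose RHS symbols are all nullable.

{ S, V, W, Z }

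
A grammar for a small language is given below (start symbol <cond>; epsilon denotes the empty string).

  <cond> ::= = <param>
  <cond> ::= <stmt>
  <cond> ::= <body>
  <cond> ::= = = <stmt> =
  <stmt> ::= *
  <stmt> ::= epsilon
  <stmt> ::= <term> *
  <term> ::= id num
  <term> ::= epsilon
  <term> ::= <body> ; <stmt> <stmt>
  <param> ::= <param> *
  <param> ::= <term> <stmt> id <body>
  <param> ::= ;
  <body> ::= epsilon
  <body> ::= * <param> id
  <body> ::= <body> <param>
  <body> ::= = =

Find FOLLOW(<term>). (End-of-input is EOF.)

In <stmt> ::= <term> *: add FIRST(*) = { * }.
In <param> ::= <term> <stmt> id <body>: add FIRST(<stmt> id <body>) = { *, ;, =, id }.
Union: FOLLOW(<term>) = { *, ;, =, id }.

{ *, ;, =, id }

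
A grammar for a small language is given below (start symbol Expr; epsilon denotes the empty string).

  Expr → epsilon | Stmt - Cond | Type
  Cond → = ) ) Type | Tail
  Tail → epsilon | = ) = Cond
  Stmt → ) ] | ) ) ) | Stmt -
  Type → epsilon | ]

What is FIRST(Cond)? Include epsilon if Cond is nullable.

{ =, epsilon }

Cond → = ) ) Type contributes {=}.
From Cond → Tail: add FIRST(Tail) = { =, epsilon } (including epsilon since Tail is nullable).
Union: FIRST(Cond) = { =, epsilon }.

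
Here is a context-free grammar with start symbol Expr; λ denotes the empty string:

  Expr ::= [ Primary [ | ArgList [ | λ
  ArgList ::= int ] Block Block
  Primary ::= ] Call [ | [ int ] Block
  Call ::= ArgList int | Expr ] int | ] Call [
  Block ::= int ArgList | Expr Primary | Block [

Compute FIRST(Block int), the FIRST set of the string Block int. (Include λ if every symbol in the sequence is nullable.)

Add FIRST(Block) = { [, ], int }; Block is not nullable, stop.

{ [, ], int }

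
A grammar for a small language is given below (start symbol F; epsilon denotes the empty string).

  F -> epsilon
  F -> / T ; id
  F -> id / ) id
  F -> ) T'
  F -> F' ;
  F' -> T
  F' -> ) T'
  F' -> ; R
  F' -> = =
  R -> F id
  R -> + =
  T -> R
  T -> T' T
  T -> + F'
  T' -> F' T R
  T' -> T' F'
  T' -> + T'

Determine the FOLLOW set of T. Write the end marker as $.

{ $, ), +, /, ;, =, id }

In F -> / T ; id: add FIRST(; id) = { ; }.
In F' -> T: T is at the end, add FOLLOW(F') = { $, ), +, /, ;, =, id }.
In T -> T' T: T is at the end, add FOLLOW(T) = { $, ), +, /, ;, =, id }.
In T' -> F' T R: add FIRST(R) = { ), +, /, ;, =, id }.
Union: FOLLOW(T) = { $, ), +, /, ;, =, id }.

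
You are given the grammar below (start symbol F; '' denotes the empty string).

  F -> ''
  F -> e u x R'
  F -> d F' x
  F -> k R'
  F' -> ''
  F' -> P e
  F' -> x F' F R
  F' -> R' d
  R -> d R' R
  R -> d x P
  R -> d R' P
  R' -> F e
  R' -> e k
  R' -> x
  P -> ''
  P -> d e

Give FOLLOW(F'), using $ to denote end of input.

{ d, e, k, x }

In F -> d F' x: add FIRST(x) = { x }.
In F' -> x F' F R: add FIRST(F R) = { d, e, k }.
Union: FOLLOW(F') = { d, e, k, x }.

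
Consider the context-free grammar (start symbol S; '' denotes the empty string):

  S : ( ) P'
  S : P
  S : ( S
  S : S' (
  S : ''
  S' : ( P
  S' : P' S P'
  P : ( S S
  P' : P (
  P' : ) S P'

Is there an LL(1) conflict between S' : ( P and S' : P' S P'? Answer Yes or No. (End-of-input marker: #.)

FIRST(( P) = { ( } and FIRST(P' S P') = { (, ) }.
Both contain (, so the two alternatives are not disjoint — LL(1) conflict.

Yes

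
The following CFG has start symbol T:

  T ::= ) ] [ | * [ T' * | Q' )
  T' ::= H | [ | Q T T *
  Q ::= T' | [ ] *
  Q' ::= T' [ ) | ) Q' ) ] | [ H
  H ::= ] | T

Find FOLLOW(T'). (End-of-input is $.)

In T ::= * [ T' *: add FIRST(*) = { * }.
In Q ::= T': T' is at the end, add FOLLOW(Q) = { ), *, [, ] }.
In Q' ::= T' [ ): add FIRST([ )) = { [ }.
Union: FOLLOW(T') = { ), *, [, ] }.

{ ), *, [, ] }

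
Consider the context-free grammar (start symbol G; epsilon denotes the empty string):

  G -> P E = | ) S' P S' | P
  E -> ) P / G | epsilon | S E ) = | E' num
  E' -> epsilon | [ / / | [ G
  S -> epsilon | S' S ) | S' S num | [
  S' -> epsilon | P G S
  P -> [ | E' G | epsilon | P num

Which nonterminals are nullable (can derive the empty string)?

Directly nullable (have an epsilon-production): E, E', S, S', P.
G -> P with every symbol nullable, so G is nullable.

{ E, E', G, P, S, S' }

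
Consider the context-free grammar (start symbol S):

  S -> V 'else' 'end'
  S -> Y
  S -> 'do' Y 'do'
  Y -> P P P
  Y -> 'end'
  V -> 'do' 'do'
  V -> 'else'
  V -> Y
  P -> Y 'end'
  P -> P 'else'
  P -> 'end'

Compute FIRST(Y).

From Y -> P P P: add FIRST(P) = { 'end' }.
Y -> 'end' contributes {'end'}.
Union: FIRST(Y) = { 'end' }.

{ 'end' }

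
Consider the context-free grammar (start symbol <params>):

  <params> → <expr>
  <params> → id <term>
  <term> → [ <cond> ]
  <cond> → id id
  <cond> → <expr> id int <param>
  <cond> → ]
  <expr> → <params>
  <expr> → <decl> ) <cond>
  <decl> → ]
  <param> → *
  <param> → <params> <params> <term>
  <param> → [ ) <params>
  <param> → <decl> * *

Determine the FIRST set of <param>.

{ *, [, ], id }

<param> → * contributes {*}.
From <param> → <params> <params> <term>: add FIRST(<params>) = { ], id }.
<param> → [ ) <params> contributes {[}.
From <param> → <decl> * *: add FIRST(<decl>) = { ] }.
Union: FIRST(<param>) = { *, [, ], id }.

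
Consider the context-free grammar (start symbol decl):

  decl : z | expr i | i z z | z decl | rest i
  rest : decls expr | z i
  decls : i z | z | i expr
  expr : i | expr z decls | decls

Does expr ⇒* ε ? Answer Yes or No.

No

No nonterminal in this grammar is nullable.
No production of expr has an RHS whose symbols are all nullable, so expr is not nullable.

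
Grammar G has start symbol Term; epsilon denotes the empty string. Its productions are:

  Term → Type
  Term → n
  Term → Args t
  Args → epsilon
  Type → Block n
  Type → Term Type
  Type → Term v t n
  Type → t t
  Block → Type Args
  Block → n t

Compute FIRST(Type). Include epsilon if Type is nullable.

{ n, t }

From Type → Block n: add FIRST(Block) = { n, t }.
From Type → Term Type: add FIRST(Term) = { n, t }.
From Type → Term v t n: add FIRST(Term) = { n, t }.
Type → t t contributes {t}.
Union: FIRST(Type) = { n, t }.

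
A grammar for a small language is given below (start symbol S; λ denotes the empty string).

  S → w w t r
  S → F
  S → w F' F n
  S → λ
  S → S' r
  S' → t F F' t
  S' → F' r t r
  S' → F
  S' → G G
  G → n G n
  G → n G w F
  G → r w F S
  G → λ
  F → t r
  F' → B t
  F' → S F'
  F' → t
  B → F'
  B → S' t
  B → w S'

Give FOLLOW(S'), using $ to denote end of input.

In S → S' r: add FIRST(r) = { r }.
In B → S' t: add FIRST(t) = { t }.
In B → w S': S' is at the end, add FOLLOW(B) = { t }.
Union: FOLLOW(S') = { r, t }.

{ r, t }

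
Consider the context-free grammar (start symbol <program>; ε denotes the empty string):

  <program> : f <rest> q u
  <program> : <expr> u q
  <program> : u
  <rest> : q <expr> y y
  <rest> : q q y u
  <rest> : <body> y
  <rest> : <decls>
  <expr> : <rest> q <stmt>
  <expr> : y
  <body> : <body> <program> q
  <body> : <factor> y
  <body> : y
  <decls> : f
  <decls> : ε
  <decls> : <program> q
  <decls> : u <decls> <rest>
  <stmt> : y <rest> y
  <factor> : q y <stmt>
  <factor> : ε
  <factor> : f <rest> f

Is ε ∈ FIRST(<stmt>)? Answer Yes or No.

Nullable nonterminals: <decls>, <factor>, <rest>.
No production of <stmt> has an RHS whose symbols are all nullable, so <stmt> is not nullable.

No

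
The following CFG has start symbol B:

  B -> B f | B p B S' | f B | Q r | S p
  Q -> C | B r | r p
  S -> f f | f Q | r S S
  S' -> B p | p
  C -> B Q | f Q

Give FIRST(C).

From C -> B Q: add FIRST(B) = { f, r }.
C -> f Q contributes {f}.
Union: FIRST(C) = { f, r }.

{ f, r }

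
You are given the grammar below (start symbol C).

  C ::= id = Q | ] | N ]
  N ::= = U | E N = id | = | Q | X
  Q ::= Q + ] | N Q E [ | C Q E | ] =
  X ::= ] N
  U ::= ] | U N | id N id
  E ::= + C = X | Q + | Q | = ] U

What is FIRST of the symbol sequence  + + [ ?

{ + }

+ is a terminal; add {+} and stop.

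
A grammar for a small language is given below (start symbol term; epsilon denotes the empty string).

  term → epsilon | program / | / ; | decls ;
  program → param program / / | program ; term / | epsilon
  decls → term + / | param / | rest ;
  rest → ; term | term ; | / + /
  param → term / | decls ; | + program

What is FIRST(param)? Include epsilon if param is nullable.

From param → term /: term nullable, take FIRST(term) ∪ {/} = { +, /, ; }.
From param → decls ;: add FIRST(decls) = { +, /, ; }.
param → + program contributes {+}.
Union: FIRST(param) = { +, /, ; }.

{ +, /, ; }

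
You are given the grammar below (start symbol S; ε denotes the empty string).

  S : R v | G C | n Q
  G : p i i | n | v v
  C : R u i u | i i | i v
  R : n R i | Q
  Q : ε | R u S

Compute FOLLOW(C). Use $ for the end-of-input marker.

{ $, i, u, v }

In S : G C: C is at the end, add FOLLOW(S) = { $, i, u, v }.
Union: FOLLOW(C) = { $, i, u, v }.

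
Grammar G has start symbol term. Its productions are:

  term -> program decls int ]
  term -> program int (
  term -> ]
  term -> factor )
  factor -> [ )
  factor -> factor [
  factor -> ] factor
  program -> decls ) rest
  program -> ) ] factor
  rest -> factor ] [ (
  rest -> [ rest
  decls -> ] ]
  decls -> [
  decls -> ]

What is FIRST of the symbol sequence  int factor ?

int is a terminal; add {int} and stop.

{ int }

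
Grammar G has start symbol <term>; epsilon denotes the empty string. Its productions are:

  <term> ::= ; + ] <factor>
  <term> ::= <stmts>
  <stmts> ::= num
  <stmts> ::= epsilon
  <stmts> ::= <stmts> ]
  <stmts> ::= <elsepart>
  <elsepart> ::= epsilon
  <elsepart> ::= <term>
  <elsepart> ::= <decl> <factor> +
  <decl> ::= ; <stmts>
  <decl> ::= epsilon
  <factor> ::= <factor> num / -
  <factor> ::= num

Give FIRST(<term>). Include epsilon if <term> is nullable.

<term> ::= ; + ] <factor> contributes {;}.
From <term> ::= <stmts>: add FIRST(<stmts>) = { ;, ], num, epsilon } (including epsilon since <stmts> is nullable).
Union: FIRST(<term>) = { ;, ], num, epsilon }.

{ ;, ], num, epsilon }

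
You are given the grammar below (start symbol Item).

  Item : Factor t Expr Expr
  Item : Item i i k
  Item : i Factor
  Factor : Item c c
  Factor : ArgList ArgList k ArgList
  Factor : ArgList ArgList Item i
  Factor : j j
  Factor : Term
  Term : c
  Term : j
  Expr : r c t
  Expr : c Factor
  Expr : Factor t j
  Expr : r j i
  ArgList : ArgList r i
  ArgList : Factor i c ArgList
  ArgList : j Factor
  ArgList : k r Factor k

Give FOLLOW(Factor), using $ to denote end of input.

In Item : Factor t Expr Expr: add FIRST(t Expr Expr) = { t }.
In Item : i Factor: Factor is at the end, add FOLLOW(Item) = { $, c, i }.
In Expr : c Factor: Factor is at the end, add FOLLOW(Expr) = { $, c, i, j, k, r }.
In Expr : Factor t j: add FIRST(t j) = { t }.
In ArgList : Factor i c ArgList: add FIRST(i c ArgList) = { i }.
In ArgList : j Factor: Factor is at the end, add FOLLOW(ArgList) = { $, c, i, j, k, r, t }.
In ArgList : k r Factor k: add FIRST(k) = { k }.
Union: FOLLOW(Factor) = { $, c, i, j, k, r, t }.

{ $, c, i, j, k, r, t }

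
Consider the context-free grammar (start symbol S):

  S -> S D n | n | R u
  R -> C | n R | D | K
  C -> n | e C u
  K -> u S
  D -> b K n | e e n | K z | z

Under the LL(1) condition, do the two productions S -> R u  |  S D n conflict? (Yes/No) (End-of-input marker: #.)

FIRST(R u) = { b, e, n, u, z } and FIRST(S D n) = { b, e, n, u, z }.
Both contain b, so the two alternatives are not disjoint — LL(1) conflict.

Yes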